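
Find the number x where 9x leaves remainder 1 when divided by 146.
65

gcd(9, 146) = 1, so the inverse exists.
Extended Euclidean algorithm on (146, 9):
146 = 16 × 9 + 2  ⟹  2 = (1)·146 + (-16)·9
9 = 4 × 2 + 1  ⟹  1 = (-4)·146 + (65)·9
So (65)·9 ≡ 1 (mod 146), i.e. 9^(-1) ≡ 65 (mod 146).
Check: 9 × 65 = 585 ≡ 1 (mod 146)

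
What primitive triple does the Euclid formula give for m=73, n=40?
(3729, 5840, 6929)

Euclid's formula: a = m² - n², b = 2mn, c = m² + n²
m = 73, n = 40
a = 73² - 40² = 5329 - 1600 = 3729
b = 2 × 73 × 40 = 5840
c = 73² + 40² = 5329 + 1600 = 6929
Verification: 3729² + 5840² = 13905441 + 34105600 = 48011041 = 6929² ✓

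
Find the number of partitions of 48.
147273

p(n) counts ways to write n as a sum of positive integers (order ignored).
Euler's pentagonal recurrence: p(k) = p(k-1) + p(k-2) - p(k-5) - p(k-7) + p(k-12) + p(k-15) - ... (offsets j(3j∓1)/2, signs ++--, p(0)=1, p(<0)=0).
DP table for k = 0..47: p(0)=1, p(1)=1, p(2)=2, p(3)=3, p(4)=5, p(5)=7, p(6)=11, p(7)=15, p(8)=22, p(9)=30, p(10)=42, p(11)=56, p(12)=77, p(13)=101, p(14)=135, p(15)=176, p(16)=231, p(17)=297, p(18)=385, p(19)=490, p(20)=627, p(21)=792, p(22)=1002, p(23)=1255, p(24)=1575, p(25)=1958, p(26)=2436, p(27)=3010, p(28)=3718, p(29)=4565, p(30)=5604, p(31)=6842, p(32)=8349, p(33)=10143, p(34)=12310, p(35)=14883, p(36)=17977, p(37)=21637, p(38)=26015, p(39)=31185, p(40)=37338, p(41)=44583, p(42)=53174, p(43)=63261, p(44)=75175, p(45)=89134, p(46)=105558, p(47)=124754.
Final step: p(48) = p(47) + p(46) - p(43) - p(41) + p(36) + p(33) - p(26) - p(22) + p(13) + p(8)
= 124754 + 105558 - 63261 - 44583 + 17977 + 10143 - 2436 - 1002 + 101 + 22
= 147273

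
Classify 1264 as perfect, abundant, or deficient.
deficient

Proper divisors of 1264: sum = 1 + 2 + 4 + 8 + 16 + 79 + 158 + 316 + 632 = 1216
Since 1216 < 1264, 1264 is deficient.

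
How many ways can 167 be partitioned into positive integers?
207890420102

p(n) counts ways to write n as a sum of positive integers (order ignored).
Euler's pentagonal recurrence: p(k) = p(k-1) + p(k-2) - p(k-5) - p(k-7) + p(k-12) + p(k-15) - ... (offsets j(3j∓1)/2, signs ++--, p(0)=1, p(<0)=0).
DP table for k = 0..166: p(0)=1, p(1)=1, p(2)=2, p(3)=3, p(4)=5, p(5)=7, p(6)=11, p(7)=15, p(8)=22, p(9)=30, p(10)=42, p(11)=56, p(12)=77, p(13)=101, p(14)=135, p(15)=176, p(16)=231, p(17)=297, p(18)=385, p(19)=490, p(20)=627, p(21)=792, p(22)=1002, p(23)=1255, p(24)=1575, p(25)=1958, p(26)=2436, p(27)=3010, p(28)=3718, p(29)=4565, p(30)=5604, p(31)=6842, p(32)=8349, p(33)=10143, p(34)=12310, p(35)=14883, p(36)=17977, p(37)=21637, p(38)=26015, p(39)=31185, p(40)=37338, p(41)=44583, p(42)=53174, p(43)=63261, p(44)=75175, p(45)=89134, p(46)=105558, p(47)=124754, p(48)=147273, p(49)=173525, p(50)=204226, p(51)=239943, p(52)=281589, p(53)=329931, p(54)=386155, p(55)=451276, p(56)=526823, p(57)=614154, p(58)=715220, p(59)=831820, p(60)=966467, p(61)=1121505, p(62)=1300156, p(63)=1505499, p(64)=1741630, p(65)=2012558, p(66)=2323520, p(67)=2679689, p(68)=3087735, p(69)=3554345, p(70)=4087968, p(71)=4697205, p(72)=5392783, p(73)=6185689, p(74)=7089500, p(75)=8118264, p(76)=9289091, p(77)=10619863, p(78)=12132164, p(79)=13848650, p(80)=15796476, p(81)=18004327, p(82)=20506255, p(83)=23338469, p(84)=26543660, p(85)=30167357, p(86)=34262962, p(87)=38887673, p(88)=44108109, p(89)=49995925, p(90)=56634173, p(91)=64112359, p(92)=72533807, p(93)=82010177, p(94)=92669720, p(95)=104651419, p(96)=118114304, p(97)=133230930, p(98)=150198136, p(99)=169229875, p(100)=190569292, p(101)=214481126, p(102)=241265379, p(103)=271248950, p(104)=304801365, p(105)=342325709, p(106)=384276336, p(107)=431149389, p(108)=483502844, p(109)=541946240, p(110)=607163746, p(111)=679903203, p(112)=761002156, p(113)=851376628, p(114)=952050665, p(115)=1064144451, p(116)=1188908248, p(117)=1327710076, p(118)=1482074143, p(119)=1653668665, p(120)=1844349560, p(121)=2056148051, p(122)=2291320912, p(123)=2552338241, p(124)=2841940500, p(125)=3163127352, p(126)=3519222692, p(127)=3913864295, p(128)=4351078600, p(129)=4835271870, p(130)=5371315400, p(131)=5964539504, p(132)=6620830889, p(133)=7346629512, p(134)=8149040695, p(135)=9035836076, p(136)=10015581680, p(137)=11097645016, p(138)=12292341831, p(139)=13610949895, p(140)=15065878135, p(141)=16670689208, p(142)=18440293320, p(143)=20390982757, p(144)=22540654445, p(145)=24908858009, p(146)=27517052599, p(147)=30388671978, p(148)=33549419497, p(149)=37027355200, p(150)=40853235313, p(151)=45060624582, p(152)=49686288421, p(153)=54770336324, p(154)=60356673280, p(155)=66493182097, p(156)=73232243759, p(157)=80630964769, p(158)=88751778802, p(159)=97662728555, p(160)=107438159466, p(161)=118159068427, p(162)=129913904637, p(163)=142798995930, p(164)=156919475295, p(165)=172389800255, p(166)=189334822579.
Final step: p(167) = p(166) + p(165) - p(162) - p(160) + p(155) + p(152) - p(145) - p(141) + p(132) + p(127) - p(116) - p(110) + p(97) + p(90) - p(75) - p(67) + p(50) + p(41) - p(22) - p(12)
= 189334822579 + 172389800255 - 129913904637 - 107438159466 + 66493182097 + 49686288421 - 24908858009 - 16670689208 + 6620830889 + 3913864295 - 1188908248 - 607163746 + 133230930 + 56634173 - 8118264 - 2679689 + 204226 + 44583 - 1002 - 77
= 207890420102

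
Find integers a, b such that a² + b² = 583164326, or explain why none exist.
Not possible

Factorization: 583164326 = 2 × 37 × 199^3
By Fermat: n is sum of two squares iff every prime p ≡ 3 (mod 4) appears to even power.
Prime(s) ≡ 3 (mod 4) with odd exponent: [(199, 3)]
Therefore 583164326 cannot be expressed as a² + b².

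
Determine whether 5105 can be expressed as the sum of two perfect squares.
8² + 71² (a=8, b=71)

Factorization: 5105 = 5 × 1021
By Fermat: n is sum of two squares iff every prime p ≡ 3 (mod 4) appears to even power.
All primes ≡ 3 (mod 4) appear to even power.
Search a = 0, 1, 2, … for 5105 - a² a perfect square: first hit at a = 8: 5105 - 64 = 5041 = 71².
5105 = 8² + 71² = 64 + 5041 ✓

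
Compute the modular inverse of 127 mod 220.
123

gcd(127, 220) = 1, so the inverse exists.
Extended Euclidean algorithm on (220, 127):
220 = 1 × 127 + 93  ⟹  93 = (1)·220 + (-1)·127
127 = 1 × 93 + 34  ⟹  34 = (-1)·220 + (2)·127
93 = 2 × 34 + 25  ⟹  25 = (3)·220 + (-5)·127
34 = 1 × 25 + 9  ⟹  9 = (-4)·220 + (7)·127
25 = 2 × 9 + 7  ⟹  7 = (11)·220 + (-19)·127
9 = 1 × 7 + 2  ⟹  2 = (-15)·220 + (26)·127
7 = 3 × 2 + 1  ⟹  1 = (56)·220 + (-97)·127
So (-97)·127 ≡ 1 (mod 220), i.e. 127^(-1) ≡ -97 ≡ 123 (mod 220).
Check: 127 × 123 = 15621 ≡ 1 (mod 220)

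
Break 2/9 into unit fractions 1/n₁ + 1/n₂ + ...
1/5 + 1/45

Greedy algorithm:
2/9: ceiling(9/2) = 5, use 1/5
1/45: ceiling(45/1) = 45, use 1/45
Result: 2/9 = 1/5 + 1/45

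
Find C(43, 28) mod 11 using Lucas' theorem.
3

Using Lucas' theorem:
Write n=43 and k=28 in base 11:
n in base 11: [3, 10]
k in base 11: [2, 6]
C(43,28) mod 11 = ∏ C(n_i, k_i) mod 11
Digit binomials (mod 11): C(3,2) = 3; C(10,6) = 210 ≡ 1
Product: 3 × 1 = 3 ≡ 3 (mod 11)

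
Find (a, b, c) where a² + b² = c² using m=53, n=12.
(2665, 1272, 2953)

Euclid's formula: a = m² - n², b = 2mn, c = m² + n²
m = 53, n = 12
a = 53² - 12² = 2809 - 144 = 2665
b = 2 × 53 × 12 = 1272
c = 53² + 12² = 2809 + 144 = 2953
Verification: 2665² + 1272² = 7102225 + 1617984 = 8720209 = 2953² ✓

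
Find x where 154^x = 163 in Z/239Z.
56

Baby-step giant-step with step n = ⌈√239⌉ = 16.
Baby steps 154^j mod 239 (j:value) for j=0..15: 0:1, 1:154, 2:55, 3:105, 4:157, 5:39, 6:31, 7:233, 8:32, 9:148, 10:87, 11:14, 12:5, 13:53, 14:36, 15:47.
Giant-step multiplier: 154^(-16) ≡ 154^(238-16) = 154^222 ≡ 116 (mod 239).
Giant steps γ_i = 163·116^i mod 239: γ_0=163, γ_1=27, γ_2=25, γ_3=32 (in table at j=8).
x = i·n + j = 3·16 + 8 = 56.
Check: 154^56 ≡ 163 (mod 239).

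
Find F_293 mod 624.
389

Matrix identity: Q^n = [[F_(n+1), F_n], [F_n, F_(n-1)]] with Q = [[1,1],[1,0]].
n = 293 = 100100101₂. Square-and-multiply, entries mod 624:
Q^1 = [[1,1],[1,0]]
Q^2 = (Q^1)² = [[2,1],[1,1]]
Q^4 = (Q^2)² = [[5,3],[3,2]]
Q^9 = (Q^4)²·Q = [[55,34],[34,21]]
Q^18 = (Q^9)² = [[437,88],[88,349]]
Q^36 = (Q^18)² = [[281,528],[528,377]]
Q^73 = (Q^36)²·Q = [[49,193],[193,480]]
Q^146 = (Q^73)² = [[338,385],[385,577]]
Q^293 = (Q^146)²·Q = [[104,389],[389,339]]
F_293 mod 624 = Q^293[0][1] = 389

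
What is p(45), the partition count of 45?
89134

p(n) counts ways to write n as a sum of positive integers (order ignored).
Euler's pentagonal recurrence: p(k) = p(k-1) + p(k-2) - p(k-5) - p(k-7) + p(k-12) + p(k-15) - ... (offsets j(3j∓1)/2, signs ++--, p(0)=1, p(<0)=0).
DP table for k = 0..44: p(0)=1, p(1)=1, p(2)=2, p(3)=3, p(4)=5, p(5)=7, p(6)=11, p(7)=15, p(8)=22, p(9)=30, p(10)=42, p(11)=56, p(12)=77, p(13)=101, p(14)=135, p(15)=176, p(16)=231, p(17)=297, p(18)=385, p(19)=490, p(20)=627, p(21)=792, p(22)=1002, p(23)=1255, p(24)=1575, p(25)=1958, p(26)=2436, p(27)=3010, p(28)=3718, p(29)=4565, p(30)=5604, p(31)=6842, p(32)=8349, p(33)=10143, p(34)=12310, p(35)=14883, p(36)=17977, p(37)=21637, p(38)=26015, p(39)=31185, p(40)=37338, p(41)=44583, p(42)=53174, p(43)=63261, p(44)=75175.
Final step: p(45) = p(44) + p(43) - p(40) - p(38) + p(33) + p(30) - p(23) - p(19) + p(10) + p(5)
= 75175 + 63261 - 37338 - 26015 + 10143 + 5604 - 1255 - 490 + 42 + 7
= 89134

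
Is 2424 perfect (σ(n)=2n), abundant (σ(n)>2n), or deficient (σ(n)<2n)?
abundant

Proper divisors of 2424: sum = 1 + 2 + 3 + 4 + 6 + 8 + 12 + 24 + 101 + 202 + 303 + 404 + 606 + 808 + 1212 = 3696
Since 3696 > 2424, 2424 is abundant.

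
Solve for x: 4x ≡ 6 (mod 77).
x ≡ 40 (mod 77)

gcd(4, 77) = 1, which divides 6, so solutions exist.
Find 4^(-1) mod 77 by the extended Euclidean algorithm:
77 = 19 × 4 + 1  ⟹  1 = (1)·77 + (-19)·4
So (-19)·4 ≡ 1 (mod 77), i.e. 4^(-1) ≡ -19 ≡ 58 (mod 77).
x ≡ 58 × 6 = 348 ≡ 40 (mod 77).
Check: 4 × 40 = 160 ≡ 6 (mod 77).
Unique solution: x ≡ 40 (mod 77)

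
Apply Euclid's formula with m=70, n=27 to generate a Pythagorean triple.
(4171, 3780, 5629)

Euclid's formula: a = m² - n², b = 2mn, c = m² + n²
m = 70, n = 27
a = 70² - 27² = 4900 - 729 = 4171
b = 2 × 70 × 27 = 3780
c = 70² + 27² = 4900 + 729 = 5629
Verification: 4171² + 3780² = 17397241 + 14288400 = 31685641 = 5629² ✓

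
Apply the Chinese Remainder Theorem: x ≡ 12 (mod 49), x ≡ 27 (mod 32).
1531

Using Chinese Remainder Theorem:
M = 49 × 32 = 1568
M1 = 32, M2 = 49
y1 = 32^(-1) mod 49 = 23
y2 = 49^(-1) mod 32 = 17
x = (12×32×23 + 27×49×17) mod 1568 = 1531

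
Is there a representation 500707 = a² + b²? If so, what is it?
Not possible

Factorization: 500707 = 19^3 × 73
By Fermat: n is sum of two squares iff every prime p ≡ 3 (mod 4) appears to even power.
Prime(s) ≡ 3 (mod 4) with odd exponent: [(19, 3)]
Therefore 500707 cannot be expressed as a² + b².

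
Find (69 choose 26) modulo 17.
0

Using Lucas' theorem:
Write n=69 and k=26 in base 17:
n in base 17: [4, 1]
k in base 17: [1, 9]
C(69,26) mod 17 = ∏ C(n_i, k_i) mod 17
Digit binomials (mod 17): C(4,1) = 4; C(1,9) = 0 (k_i > n_i)
Product: 4 × 0 = 0 ≡ 0 (mod 17)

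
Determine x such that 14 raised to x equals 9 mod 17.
2

Baby-step giant-step with step n = ⌈√17⌉ = 5.
Baby steps 14^j mod 17 (j:value) for j=0..4: 0:1, 1:14, 2:9, 3:7, 4:13.
h = 9 is already in the table at j=2, so x = 2.
Check: 14^2 ≡ 9 (mod 17).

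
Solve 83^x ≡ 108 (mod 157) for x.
84

Baby-step giant-step with step n = ⌈√157⌉ = 13.
Baby steps 83^j mod 157 (j:value) for j=0..12: 0:1, 1:83, 2:138, 3:150, 4:47, 5:133, 6:49, 7:142, 8:11, 9:128, 10:105, 11:80, 12:46.
Giant-step multiplier: 83^(-13) ≡ 83^(156-13) = 83^143 ≡ 22 (mod 157).
Giant steps γ_i = 108·22^i mod 157: γ_0=108, γ_1=21, γ_2=148, γ_3=116, γ_4=40, γ_5=95, γ_6=49 (in table at j=6).
x = i·n + j = 6·13 + 6 = 84.
Check: 83^84 ≡ 108 (mod 157).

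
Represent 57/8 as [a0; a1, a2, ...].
[7; 8]

Euclidean algorithm steps:
57 = 7 × 8 + 1
8 = 8 × 1 + 0
Continued fraction: [7; 8]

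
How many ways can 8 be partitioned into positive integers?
22

p(n) counts ways to write n as a sum of positive integers (order ignored).
Examples: 8; 7 + 1; 6 + 2; 6 + 1 + 1; 5 + 3; ... (22 total)
p(8) = 22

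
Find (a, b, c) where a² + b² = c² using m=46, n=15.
(1891, 1380, 2341)

Euclid's formula: a = m² - n², b = 2mn, c = m² + n²
m = 46, n = 15
a = 46² - 15² = 2116 - 225 = 1891
b = 2 × 46 × 15 = 1380
c = 46² + 15² = 2116 + 225 = 2341
Verification: 1891² + 1380² = 3575881 + 1904400 = 5480281 = 2341² ✓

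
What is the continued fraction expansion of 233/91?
[2; 1, 1, 3, 1, 1, 1, 3]

Euclidean algorithm steps:
233 = 2 × 91 + 51
91 = 1 × 51 + 40
51 = 1 × 40 + 11
40 = 3 × 11 + 7
11 = 1 × 7 + 4
7 = 1 × 4 + 3
4 = 1 × 3 + 1
3 = 3 × 1 + 0
Continued fraction: [2; 1, 1, 3, 1, 1, 1, 3]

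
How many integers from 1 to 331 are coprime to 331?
330

331 = 331
φ(n) = n × ∏(1 - 1/p) for each prime p dividing n
φ(331) = 331 × (1 - 1/331) = 330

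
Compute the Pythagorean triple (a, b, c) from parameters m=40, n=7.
(1551, 560, 1649)

Euclid's formula: a = m² - n², b = 2mn, c = m² + n²
m = 40, n = 7
a = 40² - 7² = 1600 - 49 = 1551
b = 2 × 40 × 7 = 560
c = 40² + 7² = 1600 + 49 = 1649
Verification: 1551² + 560² = 2405601 + 313600 = 2719201 = 1649² ✓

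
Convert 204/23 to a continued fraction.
[8; 1, 6, 1, 2]

Euclidean algorithm steps:
204 = 8 × 23 + 20
23 = 1 × 20 + 3
20 = 6 × 3 + 2
3 = 1 × 2 + 1
2 = 2 × 1 + 0
Continued fraction: [8; 1, 6, 1, 2]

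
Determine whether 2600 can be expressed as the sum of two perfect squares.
10² + 50² (a=10, b=50)

Factorization: 2600 = 2^3 × 5^2 × 13
By Fermat: n is sum of two squares iff every prime p ≡ 3 (mod 4) appears to even power.
All primes ≡ 3 (mod 4) appear to even power.
Search a = 0, 1, 2, … for 2600 - a² a perfect square: first hit at a = 10: 2600 - 100 = 2500 = 50².
2600 = 10² + 50² = 100 + 2500 ✓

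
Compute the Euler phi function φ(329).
276

329 = 7 × 47
φ(n) = n × ∏(1 - 1/p) for each prime p dividing n
φ(329) = 329 × (1 - 1/7) × (1 - 1/47) = 276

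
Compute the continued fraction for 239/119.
[2; 119]

Euclidean algorithm steps:
239 = 2 × 119 + 1
119 = 119 × 1 + 0
Continued fraction: [2; 119]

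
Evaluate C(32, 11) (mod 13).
0

Using Lucas' theorem:
Write n=32 and k=11 in base 13:
n in base 13: [2, 6]
k in base 13: [0, 11]
C(32,11) mod 13 = ∏ C(n_i, k_i) mod 13
Digit binomials (mod 13): C(2,0) = 1; C(6,11) = 0 (k_i > n_i)
Product: 1 × 0 = 0 ≡ 0 (mod 13)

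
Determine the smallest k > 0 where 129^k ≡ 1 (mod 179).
89

179 is prime, so ord(129) divides φ(179) = 178.
Divisors of 178: 1, 2, 89, 178.
Repeated squaring: 129^1 ≡ 129, 129^2 ≡ 173, 129^4 ≡ 36, 129^8 ≡ 43, 129^16 ≡ 59, 129^32 ≡ 80, 129^64 ≡ 135, 129^128 ≡ 146 (mod 179).
Test 129^d mod 179 for each divisor d in increasing order:
129^1 ≡ 129
129^2 ≡ 173
129^89 = 129^64·129^16·129^8·129^1 ≡ 1  ← first divisor giving 1
The order is 89.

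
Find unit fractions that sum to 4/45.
1/12 + 1/180

Greedy algorithm:
4/45: ceiling(45/4) = 12, use 1/12
1/180: ceiling(180/1) = 180, use 1/180
Result: 4/45 = 1/12 + 1/180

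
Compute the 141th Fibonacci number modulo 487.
367

Matrix identity: Q^n = [[F_(n+1), F_n], [F_n, F_(n-1)]] with Q = [[1,1],[1,0]].
n = 141 = 10001101₂. Square-and-multiply, entries mod 487:
Q^1 = [[1,1],[1,0]]
Q^2 = (Q^1)² = [[2,1],[1,1]]
Q^4 = (Q^2)² = [[5,3],[3,2]]
Q^8 = (Q^4)² = [[34,21],[21,13]]
Q^17 = (Q^8)²·Q = [[149,136],[136,13]]
Q^35 = (Q^17)²·Q = [[393,276],[276,117]]
Q^70 = (Q^35)² = [[274,17],[17,257]]
Q^141 = (Q^70)²·Q = [[141,367],[367,261]]
F_141 mod 487 = Q^141[0][1] = 367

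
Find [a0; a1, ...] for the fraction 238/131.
[1; 1, 4, 2, 5, 2]

Euclidean algorithm steps:
238 = 1 × 131 + 107
131 = 1 × 107 + 24
107 = 4 × 24 + 11
24 = 2 × 11 + 2
11 = 5 × 2 + 1
2 = 2 × 1 + 0
Continued fraction: [1; 1, 4, 2, 5, 2]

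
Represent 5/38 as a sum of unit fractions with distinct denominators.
1/8 + 1/152

Greedy algorithm:
5/38: ceiling(38/5) = 8, use 1/8
1/152: ceiling(152/1) = 152, use 1/152
Result: 5/38 = 1/8 + 1/152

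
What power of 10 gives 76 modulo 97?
7

Baby-step giant-step with step n = ⌈√97⌉ = 10.
Baby steps 10^j mod 97 (j:value) for j=0..9: 0:1, 1:10, 2:3, 3:30, 4:9, 5:90, 6:27, 7:76, 8:81, 9:34.
h = 76 is already in the table at j=7, so x = 7.
Check: 10^7 ≡ 76 (mod 97).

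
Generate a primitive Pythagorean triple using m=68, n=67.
(135, 9112, 9113)

Euclid's formula: a = m² - n², b = 2mn, c = m² + n²
m = 68, n = 67
a = 68² - 67² = 4624 - 4489 = 135
b = 2 × 68 × 67 = 9112
c = 68² + 67² = 4624 + 4489 = 9113
Verification: 135² + 9112² = 18225 + 83028544 = 83046769 = 9113² ✓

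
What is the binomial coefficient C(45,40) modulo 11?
0

Using Lucas' theorem:
Write n=45 and k=40 in base 11:
n in base 11: [4, 1]
k in base 11: [3, 7]
C(45,40) mod 11 = ∏ C(n_i, k_i) mod 11
Digit binomials (mod 11): C(4,3) = 4; C(1,7) = 0 (k_i > n_i)
Product: 4 × 0 = 0 ≡ 0 (mod 11)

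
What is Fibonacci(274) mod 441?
253

Matrix identity: Q^n = [[F_(n+1), F_n], [F_n, F_(n-1)]] with Q = [[1,1],[1,0]].
n = 274 = 100010010₂. Square-and-multiply, entries mod 441:
Q^1 = [[1,1],[1,0]]
Q^2 = (Q^1)² = [[2,1],[1,1]]
Q^4 = (Q^2)² = [[5,3],[3,2]]
Q^8 = (Q^4)² = [[34,21],[21,13]]
Q^17 = (Q^8)²·Q = [[379,274],[274,105]]
Q^34 = (Q^17)² = [[422,316],[316,106]]
Q^68 = (Q^34)² = [[110,150],[150,401]]
Q^137 = (Q^68)²·Q = [[118,202],[202,357]]
Q^274 = (Q^137)² = [[44,253],[253,232]]
F_274 mod 441 = Q^274[0][1] = 253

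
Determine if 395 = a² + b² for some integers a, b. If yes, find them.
Not possible

Factorization: 395 = 5 × 79
By Fermat: n is sum of two squares iff every prime p ≡ 3 (mod 4) appears to even power.
Prime(s) ≡ 3 (mod 4) with odd exponent: [(79, 1)]
Therefore 395 cannot be expressed as a² + b².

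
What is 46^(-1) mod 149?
81

gcd(46, 149) = 1, so the inverse exists.
Extended Euclidean algorithm on (149, 46):
149 = 3 × 46 + 11  ⟹  11 = (1)·149 + (-3)·46
46 = 4 × 11 + 2  ⟹  2 = (-4)·149 + (13)·46
11 = 5 × 2 + 1  ⟹  1 = (21)·149 + (-68)·46
So (-68)·46 ≡ 1 (mod 149), i.e. 46^(-1) ≡ -68 ≡ 81 (mod 149).
Check: 46 × 81 = 3726 ≡ 1 (mod 149)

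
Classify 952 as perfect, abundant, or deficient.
abundant

Proper divisors of 952: sum = 1 + 2 + 4 + 7 + 8 + 14 + 17 + 28 + 34 + 56 + 68 + 119 + 136 + 238 + 476 = 1208
Since 1208 > 952, 952 is abundant.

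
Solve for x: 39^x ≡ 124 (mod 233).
218

Baby-step giant-step with step n = ⌈√233⌉ = 16.
Baby steps 39^j mod 233 (j:value) for j=0..15: 0:1, 1:39, 2:123, 3:137, 4:217, 5:75, 6:129, 7:138, 8:23, 9:198, 10:33, 11:122, 12:98, 13:94, 14:171, 15:145.
Giant-step multiplier: 39^(-16) ≡ 39^(232-16) = 39^216 ≡ 37 (mod 233).
Giant steps γ_i = 124·37^i mod 233: γ_0=124, γ_1=161, γ_2=132, γ_3=224, γ_4=133, γ_5=28, γ_6=104, γ_7=120, γ_8=13, γ_9=15, γ_10=89, γ_11=31, γ_12=215, γ_13=33 (in table at j=10).
x = i·n + j = 13·16 + 10 = 218.
Check: 39^218 ≡ 124 (mod 233).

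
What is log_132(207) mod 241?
143

Baby-step giant-step with step n = ⌈√241⌉ = 16.
Baby steps 132^j mod 241 (j:value) for j=0..15: 0:1, 1:132, 2:72, 3:105, 4:123, 5:89, 6:180, 7:142, 8:187, 9:102, 10:209, 11:114, 12:106, 13:14, 14:161, 15:44.
Giant-step multiplier: 132^(-16) ≡ 132^(240-16) = 132^224 ≡ 231 (mod 241).
Giant steps γ_i = 207·231^i mod 241: γ_0=207, γ_1=99, γ_2=215, γ_3=19, γ_4=51, γ_5=213, γ_6=39, γ_7=92, γ_8=44 (in table at j=15).
x = i·n + j = 8·16 + 15 = 143.
Check: 132^143 ≡ 207 (mod 241).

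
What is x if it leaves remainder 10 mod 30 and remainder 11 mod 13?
310

Using Chinese Remainder Theorem:
M = 30 × 13 = 390
M1 = 13, M2 = 30
y1 = 13^(-1) mod 30 = 7
y2 = 30^(-1) mod 13 = 10
x = (10×13×7 + 11×30×10) mod 390 = 310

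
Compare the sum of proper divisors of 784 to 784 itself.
abundant

Proper divisors of 784: sum = 1 + 2 + 4 + 7 + 8 + 14 + 16 + 28 + 49 + 56 + 98 + 112 + 196 + 392 = 983
Since 983 > 784, 784 is abundant.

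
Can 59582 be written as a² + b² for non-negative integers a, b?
Not possible

Factorization: 59582 = 2 × 31^3
By Fermat: n is sum of two squares iff every prime p ≡ 3 (mod 4) appears to even power.
Prime(s) ≡ 3 (mod 4) with odd exponent: [(31, 3)]
Therefore 59582 cannot be expressed as a² + b².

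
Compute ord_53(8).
52

53 is prime, so ord(8) divides φ(53) = 52.
Divisors of 52: 1, 2, 4, 13, 26, 52.
Repeated squaring: 8^1 ≡ 8, 8^2 ≡ 11, 8^4 ≡ 15, 8^8 ≡ 13, 8^16 ≡ 10, 8^32 ≡ 47 (mod 53).
Test 8^d mod 53 for each divisor d in increasing order:
8^1 ≡ 8
8^2 ≡ 11
8^4 ≡ 15
8^13 = 8^8·8^4·8^1 ≡ 23
8^26 = 8^16·8^8·8^2 ≡ 52
8^52 = 8^32·8^16·8^4 ≡ 1  ← first divisor giving 1
The order is 52.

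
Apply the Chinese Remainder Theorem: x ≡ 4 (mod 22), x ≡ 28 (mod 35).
378

Using Chinese Remainder Theorem:
M = 22 × 35 = 770
M1 = 35, M2 = 22
y1 = 35^(-1) mod 22 = 17
y2 = 22^(-1) mod 35 = 8
x = (4×35×17 + 28×22×8) mod 770 = 378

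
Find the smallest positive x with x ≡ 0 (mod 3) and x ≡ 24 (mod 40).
24

Using Chinese Remainder Theorem:
M = 3 × 40 = 120
M1 = 40, M2 = 3
y1 = 40^(-1) mod 3 = 1
y2 = 3^(-1) mod 40 = 27
x = (0×40×1 + 24×3×27) mod 120 = 24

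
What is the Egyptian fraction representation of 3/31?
1/11 + 1/171 + 1/58311

Greedy algorithm:
3/31: ceiling(31/3) = 11, use 1/11
2/341: ceiling(341/2) = 171, use 1/171
1/58311: ceiling(58311/1) = 58311, use 1/58311
Result: 3/31 = 1/11 + 1/171 + 1/58311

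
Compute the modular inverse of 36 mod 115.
16

gcd(36, 115) = 1, so the inverse exists.
Extended Euclidean algorithm on (115, 36):
115 = 3 × 36 + 7  ⟹  7 = (1)·115 + (-3)·36
36 = 5 × 7 + 1  ⟹  1 = (-5)·115 + (16)·36
So (16)·36 ≡ 1 (mod 115), i.e. 36^(-1) ≡ 16 (mod 115).
Check: 36 × 16 = 576 ≡ 1 (mod 115)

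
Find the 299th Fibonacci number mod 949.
294

Matrix identity: Q^n = [[F_(n+1), F_n], [F_n, F_(n-1)]] with Q = [[1,1],[1,0]].
n = 299 = 100101011₂. Square-and-multiply, entries mod 949:
Q^1 = [[1,1],[1,0]]
Q^2 = (Q^1)² = [[2,1],[1,1]]
Q^4 = (Q^2)² = [[5,3],[3,2]]
Q^9 = (Q^4)²·Q = [[55,34],[34,21]]
Q^18 = (Q^9)² = [[385,686],[686,648]]
Q^37 = (Q^18)²·Q = [[757,73],[73,684]]
Q^74 = (Q^37)² = [[437,803],[803,583]]
Q^149 = (Q^74)²·Q = [[731,658],[658,73]]
Q^299 = (Q^149)²·Q = [[733,294],[294,439]]
F_299 mod 949 = Q^299[0][1] = 294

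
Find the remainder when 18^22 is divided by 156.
12

Repeated squaring. Binary of 22 = 10110.
18^1 ≡ 18 (mod 156); 18^2 ≡ 12 (mod 156); 18^4 ≡ 144 (mod 156); 18^8 ≡ 144 (mod 156); 18^16 ≡ 144 (mod 156)
18^22 = 18^2 × 18^4 × 18^16 ≡ 12 (mod 156)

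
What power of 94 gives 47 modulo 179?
102

Baby-step giant-step with step n = ⌈√179⌉ = 14.
Baby steps 94^j mod 179 (j:value) for j=0..13: 0:1, 1:94, 2:65, 3:24, 4:108, 5:128, 6:39, 7:86, 8:29, 9:41, 10:95, 11:159, 12:89, 13:132.
Giant-step multiplier: 94^(-14) ≡ 94^(178-14) = 94^164 ≡ 22 (mod 179).
Giant steps γ_i = 47·22^i mod 179: γ_0=47, γ_1=139, γ_2=15, γ_3=151, γ_4=100, γ_5=52, γ_6=70, γ_7=108 (in table at j=4).
x = i·n + j = 7·14 + 4 = 102.
Check: 94^102 ≡ 47 (mod 179).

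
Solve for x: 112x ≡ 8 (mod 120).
x ≡ 14 (mod 15)

gcd(112, 120) = 8, which divides 8, so solutions exist.
Divide through by 8: 14x ≡ 1 (mod 15).
Find 14^(-1) mod 15 by the extended Euclidean algorithm:
15 = 1 × 14 + 1  ⟹  1 = (1)·15 + (-1)·14
So (-1)·14 ≡ 1 (mod 15), i.e. 14^(-1) ≡ -1 ≡ 14 (mod 15).
x ≡ 14 × 1 = 14 ≡ 14 (mod 15).
Check: 112 × 14 = 1568 ≡ 8 (mod 120).
x ≡ 14 (mod 15), giving 8 solutions mod 120.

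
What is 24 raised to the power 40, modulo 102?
84

Repeated squaring. Binary of 40 = 101000.
24^1 ≡ 24 (mod 102); 24^2 ≡ 66 (mod 102); 24^4 ≡ 72 (mod 102); 24^8 ≡ 84 (mod 102); 24^16 ≡ 18 (mod 102); 24^32 ≡ 18 (mod 102)
24^40 = 24^8 × 24^32 ≡ 84 (mod 102)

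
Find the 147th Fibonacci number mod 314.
68

Matrix identity: Q^n = [[F_(n+1), F_n], [F_n, F_(n-1)]] with Q = [[1,1],[1,0]].
n = 147 = 10010011₂. Square-and-multiply, entries mod 314:
Q^1 = [[1,1],[1,0]]
Q^2 = (Q^1)² = [[2,1],[1,1]]
Q^4 = (Q^2)² = [[5,3],[3,2]]
Q^9 = (Q^4)²·Q = [[55,34],[34,21]]
Q^18 = (Q^9)² = [[99,72],[72,27]]
Q^36 = (Q^18)² = [[227,280],[280,261]]
Q^73 = (Q^36)²·Q = [[297,247],[247,50]]
Q^147 = (Q^73)²·Q = [[55,68],[68,301]]
F_147 mod 314 = Q^147[0][1] = 68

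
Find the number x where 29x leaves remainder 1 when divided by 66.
41

gcd(29, 66) = 1, so the inverse exists.
Extended Euclidean algorithm on (66, 29):
66 = 2 × 29 + 8  ⟹  8 = (1)·66 + (-2)·29
29 = 3 × 8 + 5  ⟹  5 = (-3)·66 + (7)·29
8 = 1 × 5 + 3  ⟹  3 = (4)·66 + (-9)·29
5 = 1 × 3 + 2  ⟹  2 = (-7)·66 + (16)·29
3 = 1 × 2 + 1  ⟹  1 = (11)·66 + (-25)·29
So (-25)·29 ≡ 1 (mod 66), i.e. 29^(-1) ≡ -25 ≡ 41 (mod 66).
Check: 29 × 41 = 1189 ≡ 1 (mod 66)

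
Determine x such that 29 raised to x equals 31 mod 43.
8

Baby-step giant-step with step n = ⌈√43⌉ = 7.
Baby steps 29^j mod 43 (j:value) for j=0..6: 0:1, 1:29, 2:24, 3:8, 4:17, 5:20, 6:21.
Giant-step multiplier: 29^(-7) ≡ 29^(42-7) = 29^35 ≡ 37 (mod 43).
Giant steps γ_i = 31·37^i mod 43: γ_0=31, γ_1=29 (in table at j=1).
x = i·n + j = 1·7 + 1 = 8.
Check: 29^8 ≡ 31 (mod 43).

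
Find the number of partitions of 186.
1171432692373

p(n) counts ways to write n as a sum of positive integers (order ignored).
Euler's pentagonal recurrence: p(k) = p(k-1) + p(k-2) - p(k-5) - p(k-7) + p(k-12) + p(k-15) - ... (offsets j(3j∓1)/2, signs ++--, p(0)=1, p(<0)=0).
DP table for k = 0..185: p(0)=1, p(1)=1, p(2)=2, p(3)=3, p(4)=5, p(5)=7, p(6)=11, p(7)=15, p(8)=22, p(9)=30, p(10)=42, p(11)=56, p(12)=77, p(13)=101, p(14)=135, p(15)=176, p(16)=231, p(17)=297, p(18)=385, p(19)=490, p(20)=627, p(21)=792, p(22)=1002, p(23)=1255, p(24)=1575, p(25)=1958, p(26)=2436, p(27)=3010, p(28)=3718, p(29)=4565, p(30)=5604, p(31)=6842, p(32)=8349, p(33)=10143, p(34)=12310, p(35)=14883, p(36)=17977, p(37)=21637, p(38)=26015, p(39)=31185, p(40)=37338, p(41)=44583, p(42)=53174, p(43)=63261, p(44)=75175, p(45)=89134, p(46)=105558, p(47)=124754, p(48)=147273, p(49)=173525, p(50)=204226, p(51)=239943, p(52)=281589, p(53)=329931, p(54)=386155, p(55)=451276, p(56)=526823, p(57)=614154, p(58)=715220, p(59)=831820, p(60)=966467, p(61)=1121505, p(62)=1300156, p(63)=1505499, p(64)=1741630, p(65)=2012558, p(66)=2323520, p(67)=2679689, p(68)=3087735, p(69)=3554345, p(70)=4087968, p(71)=4697205, p(72)=5392783, p(73)=6185689, p(74)=7089500, p(75)=8118264, p(76)=9289091, p(77)=10619863, p(78)=12132164, p(79)=13848650, p(80)=15796476, p(81)=18004327, p(82)=20506255, p(83)=23338469, p(84)=26543660, p(85)=30167357, p(86)=34262962, p(87)=38887673, p(88)=44108109, p(89)=49995925, p(90)=56634173, p(91)=64112359, p(92)=72533807, p(93)=82010177, p(94)=92669720, p(95)=104651419, p(96)=118114304, p(97)=133230930, p(98)=150198136, p(99)=169229875, p(100)=190569292, p(101)=214481126, p(102)=241265379, p(103)=271248950, p(104)=304801365, p(105)=342325709, p(106)=384276336, p(107)=431149389, p(108)=483502844, p(109)=541946240, p(110)=607163746, p(111)=679903203, p(112)=761002156, p(113)=851376628, p(114)=952050665, p(115)=1064144451, p(116)=1188908248, p(117)=1327710076, p(118)=1482074143, p(119)=1653668665, p(120)=1844349560, p(121)=2056148051, p(122)=2291320912, p(123)=2552338241, p(124)=2841940500, p(125)=3163127352, p(126)=3519222692, p(127)=3913864295, p(128)=4351078600, p(129)=4835271870, p(130)=5371315400, p(131)=5964539504, p(132)=6620830889, p(133)=7346629512, p(134)=8149040695, p(135)=9035836076, p(136)=10015581680, p(137)=11097645016, p(138)=12292341831, p(139)=13610949895, p(140)=15065878135, p(141)=16670689208, p(142)=18440293320, p(143)=20390982757, p(144)=22540654445, p(145)=24908858009, p(146)=27517052599, p(147)=30388671978, p(148)=33549419497, p(149)=37027355200, p(150)=40853235313, p(151)=45060624582, p(152)=49686288421, p(153)=54770336324, p(154)=60356673280, p(155)=66493182097, p(156)=73232243759, p(157)=80630964769, p(158)=88751778802, p(159)=97662728555, p(160)=107438159466, p(161)=118159068427, p(162)=129913904637, p(163)=142798995930, p(164)=156919475295, p(165)=172389800255, p(166)=189334822579, p(167)=207890420102, p(168)=228204732751, p(169)=250438925115, p(170)=274768617130, p(171)=301384802048, p(172)=330495499613, p(173)=362326859895, p(174)=397125074750, p(175)=435157697830, p(176)=476715857290, p(177)=522115831195, p(178)=571701605655, p(179)=625846753120, p(180)=684957390936, p(181)=749474411781, p(182)=819876908323, p(183)=896684817527, p(184)=980462880430, p(185)=1071823774337.
Final step: p(186) = p(185) + p(184) - p(181) - p(179) + p(174) + p(171) - p(164) - p(160) + p(151) + p(146) - p(135) - p(129) + p(116) + p(109) - p(94) - p(86) + p(69) + p(60) - p(41) - p(31) + p(10)
= 1071823774337 + 980462880430 - 749474411781 - 625846753120 + 397125074750 + 301384802048 - 156919475295 - 107438159466 + 45060624582 + 27517052599 - 9035836076 - 4835271870 + 1188908248 + 541946240 - 92669720 - 34262962 + 3554345 + 966467 - 44583 - 6842 + 42
= 1171432692373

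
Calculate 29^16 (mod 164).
37

Repeated squaring. Binary of 16 = 10000.
29^1 ≡ 29 (mod 164); 29^2 ≡ 21 (mod 164); 29^4 ≡ 113 (mod 164); 29^8 ≡ 141 (mod 164); 29^16 ≡ 37 (mod 164)
29^16 = 29^16 ≡ 37 (mod 164)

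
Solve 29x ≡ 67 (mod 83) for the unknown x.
x ≡ 71 (mod 83)

gcd(29, 83) = 1, which divides 67, so solutions exist.
Find 29^(-1) mod 83 by the extended Euclidean algorithm:
83 = 2 × 29 + 25  ⟹  25 = (1)·83 + (-2)·29
29 = 1 × 25 + 4  ⟹  4 = (-1)·83 + (3)·29
25 = 6 × 4 + 1  ⟹  1 = (7)·83 + (-20)·29
So (-20)·29 ≡ 1 (mod 83), i.e. 29^(-1) ≡ -20 ≡ 63 (mod 83).
x ≡ 63 × 67 = 4221 ≡ 71 (mod 83).
Check: 29 × 71 = 2059 ≡ 67 (mod 83).
Unique solution: x ≡ 71 (mod 83)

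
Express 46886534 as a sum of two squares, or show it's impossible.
Not possible

Factorization: 46886534 = 2 × 41 × 83^3
By Fermat: n is sum of two squares iff every prime p ≡ 3 (mod 4) appears to even power.
Prime(s) ≡ 3 (mod 4) with odd exponent: [(83, 3)]
Therefore 46886534 cannot be expressed as a² + b².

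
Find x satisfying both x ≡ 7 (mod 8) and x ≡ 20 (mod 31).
175

Using Chinese Remainder Theorem:
M = 8 × 31 = 248
M1 = 31, M2 = 8
y1 = 31^(-1) mod 8 = 7
y2 = 8^(-1) mod 31 = 4
x = (7×31×7 + 20×8×4) mod 248 = 175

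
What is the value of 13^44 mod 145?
111

Repeated squaring. Binary of 44 = 101100.
13^1 ≡ 13 (mod 145); 13^2 ≡ 24 (mod 145); 13^4 ≡ 141 (mod 145); 13^8 ≡ 16 (mod 145); 13^16 ≡ 111 (mod 145); 13^32 ≡ 141 (mod 145)
13^44 = 13^4 × 13^8 × 13^32 ≡ 111 (mod 145)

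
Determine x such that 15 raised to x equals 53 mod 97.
38

Baby-step giant-step with step n = ⌈√97⌉ = 10.
Baby steps 15^j mod 97 (j:value) for j=0..9: 0:1, 1:15, 2:31, 3:77, 4:88, 5:59, 6:12, 7:83, 8:81, 9:51.
Giant-step multiplier: 15^(-10) ≡ 15^(96-10) = 15^86 ≡ 44 (mod 97).
Giant steps γ_i = 53·44^i mod 97: γ_0=53, γ_1=4, γ_2=79, γ_3=81 (in table at j=8).
x = i·n + j = 3·10 + 8 = 38.
Check: 15^38 ≡ 53 (mod 97).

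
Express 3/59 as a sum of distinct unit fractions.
1/20 + 1/1180

Greedy algorithm:
3/59: ceiling(59/3) = 20, use 1/20
1/1180: ceiling(1180/1) = 1180, use 1/1180
Result: 3/59 = 1/20 + 1/1180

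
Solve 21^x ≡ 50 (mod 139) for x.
11

Baby-step giant-step with step n = ⌈√139⌉ = 12.
Baby steps 21^j mod 139 (j:value) for j=0..11: 0:1, 1:21, 2:24, 3:87, 4:20, 5:3, 6:63, 7:72, 8:122, 9:60, 10:9, 11:50.
h = 50 is already in the table at j=11, so x = 11.
Check: 21^11 ≡ 50 (mod 139).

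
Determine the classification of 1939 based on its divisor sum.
deficient

Proper divisors of 1939: sum = 1 + 7 + 277 = 285
Since 285 < 1939, 1939 is deficient.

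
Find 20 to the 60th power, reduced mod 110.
100

Repeated squaring. Binary of 60 = 111100.
20^1 ≡ 20 (mod 110); 20^2 ≡ 70 (mod 110); 20^4 ≡ 60 (mod 110); 20^8 ≡ 80 (mod 110); 20^16 ≡ 20 (mod 110); 20^32 ≡ 70 (mod 110)
20^60 = 20^4 × 20^8 × 20^16 × 20^32 ≡ 100 (mod 110)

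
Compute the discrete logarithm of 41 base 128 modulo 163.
46

Baby-step giant-step with step n = ⌈√163⌉ = 13.
Baby steps 128^j mod 163 (j:value) for j=0..12: 0:1, 1:128, 2:84, 3:157, 4:47, 5:148, 6:36, 7:44, 8:90, 9:110, 10:62, 11:112, 12:155.
Giant-step multiplier: 128^(-13) ≡ 128^(162-13) = 128^149 ≡ 124 (mod 163).
Giant steps γ_i = 41·124^i mod 163: γ_0=41, γ_1=31, γ_2=95, γ_3=44 (in table at j=7).
x = i·n + j = 3·13 + 7 = 46.
Check: 128^46 ≡ 41 (mod 163).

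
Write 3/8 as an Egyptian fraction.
1/3 + 1/24

Greedy algorithm:
3/8: ceiling(8/3) = 3, use 1/3
1/24: ceiling(24/1) = 24, use 1/24
Result: 3/8 = 1/3 + 1/24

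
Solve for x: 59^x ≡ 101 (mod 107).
16

Baby-step giant-step with step n = ⌈√107⌉ = 11.
Baby steps 59^j mod 107 (j:value) for j=0..10: 0:1, 1:59, 2:57, 3:46, 4:39, 5:54, 6:83, 7:82, 8:23, 9:73, 10:27.
Giant-step multiplier: 59^(-11) ≡ 59^(106-11) = 59^95 ≡ 98 (mod 107).
Giant steps γ_i = 101·98^i mod 107: γ_0=101, γ_1=54 (in table at j=5).
x = i·n + j = 1·11 + 5 = 16.
Check: 59^16 ≡ 101 (mod 107).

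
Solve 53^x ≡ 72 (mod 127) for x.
88

Baby-step giant-step with step n = ⌈√127⌉ = 12.
Baby steps 53^j mod 127 (j:value) for j=0..11: 0:1, 1:53, 2:15, 3:33, 4:98, 5:114, 6:73, 7:59, 8:79, 9:123, 10:42, 11:67.
Giant-step multiplier: 53^(-12) ≡ 53^(126-12) = 53^114 ≡ 76 (mod 127).
Giant steps γ_i = 72·76^i mod 127: γ_0=72, γ_1=11, γ_2=74, γ_3=36, γ_4=69, γ_5=37, γ_6=18, γ_7=98 (in table at j=4).
x = i·n + j = 7·12 + 4 = 88.
Check: 53^88 ≡ 72 (mod 127).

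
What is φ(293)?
292

293 = 293
φ(n) = n × ∏(1 - 1/p) for each prime p dividing n
φ(293) = 293 × (1 - 1/293) = 292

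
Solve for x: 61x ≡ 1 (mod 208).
133

gcd(61, 208) = 1, so the inverse exists.
Extended Euclidean algorithm on (208, 61):
208 = 3 × 61 + 25  ⟹  25 = (1)·208 + (-3)·61
61 = 2 × 25 + 11  ⟹  11 = (-2)·208 + (7)·61
25 = 2 × 11 + 3  ⟹  3 = (5)·208 + (-17)·61
11 = 3 × 3 + 2  ⟹  2 = (-17)·208 + (58)·61
3 = 1 × 2 + 1  ⟹  1 = (22)·208 + (-75)·61
So (-75)·61 ≡ 1 (mod 208), i.e. 61^(-1) ≡ -75 ≡ 133 (mod 208).
Check: 61 × 133 = 8113 ≡ 1 (mod 208)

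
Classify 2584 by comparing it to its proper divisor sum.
abundant

Proper divisors of 2584: sum = 1 + 2 + 4 + 8 + 17 + 19 + 34 + 38 + 68 + 76 + 136 + 152 + 323 + 646 + 1292 = 2816
Since 2816 > 2584, 2584 is abundant.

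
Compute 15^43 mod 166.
107

Repeated squaring. Binary of 43 = 101011.
15^1 ≡ 15 (mod 166); 15^2 ≡ 59 (mod 166); 15^4 ≡ 161 (mod 166); 15^8 ≡ 25 (mod 166); 15^16 ≡ 127 (mod 166); 15^32 ≡ 27 (mod 166)
15^43 = 15^1 × 15^2 × 15^8 × 15^32 ≡ 107 (mod 166)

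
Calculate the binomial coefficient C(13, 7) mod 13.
0

Using Lucas' theorem:
Write n=13 and k=7 in base 13:
n in base 13: [1, 0]
k in base 13: [0, 7]
C(13,7) mod 13 = ∏ C(n_i, k_i) mod 13
Digit binomials (mod 13): C(1,0) = 1; C(0,7) = 0 (k_i > n_i)
Product: 1 × 0 = 0 ≡ 0 (mod 13)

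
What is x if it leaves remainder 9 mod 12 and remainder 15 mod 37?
237

Using Chinese Remainder Theorem:
M = 12 × 37 = 444
M1 = 37, M2 = 12
y1 = 37^(-1) mod 12 = 1
y2 = 12^(-1) mod 37 = 34
x = (9×37×1 + 15×12×34) mod 444 = 237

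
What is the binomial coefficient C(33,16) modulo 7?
4

Using Lucas' theorem:
Write n=33 and k=16 in base 7:
n in base 7: [4, 5]
k in base 7: [2, 2]
C(33,16) mod 7 = ∏ C(n_i, k_i) mod 7
Digit binomials (mod 7): C(4,2) = 6; C(5,2) = 10 ≡ 3
Product: 6 × 3 = 18 ≡ 4 (mod 7)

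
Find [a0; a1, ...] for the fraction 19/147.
[0; 7, 1, 2, 1, 4]

Euclidean algorithm steps:
19 = 0 × 147 + 19
147 = 7 × 19 + 14
19 = 1 × 14 + 5
14 = 2 × 5 + 4
5 = 1 × 4 + 1
4 = 4 × 1 + 0
Continued fraction: [0; 7, 1, 2, 1, 4]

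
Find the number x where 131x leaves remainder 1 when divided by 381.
32

gcd(131, 381) = 1, so the inverse exists.
Extended Euclidean algorithm on (381, 131):
381 = 2 × 131 + 119  ⟹  119 = (1)·381 + (-2)·131
131 = 1 × 119 + 12  ⟹  12 = (-1)·381 + (3)·131
119 = 9 × 12 + 11  ⟹  11 = (10)·381 + (-29)·131
12 = 1 × 11 + 1  ⟹  1 = (-11)·381 + (32)·131
So (32)·131 ≡ 1 (mod 381), i.e. 131^(-1) ≡ 32 (mod 381).
Check: 131 × 32 = 4192 ≡ 1 (mod 381)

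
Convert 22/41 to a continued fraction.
[0; 1, 1, 6, 3]

Euclidean algorithm steps:
22 = 0 × 41 + 22
41 = 1 × 22 + 19
22 = 1 × 19 + 3
19 = 6 × 3 + 1
3 = 3 × 1 + 0
Continued fraction: [0; 1, 1, 6, 3]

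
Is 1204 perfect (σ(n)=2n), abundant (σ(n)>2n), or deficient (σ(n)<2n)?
abundant

Proper divisors of 1204: sum = 1 + 2 + 4 + 7 + 14 + 28 + 43 + 86 + 172 + 301 + 602 = 1260
Since 1260 > 1204, 1204 is abundant.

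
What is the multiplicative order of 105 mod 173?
172

173 is prime, so ord(105) divides φ(173) = 172.
Divisors of 172: 1, 2, 4, 43, 86, 172.
Repeated squaring: 105^1 ≡ 105, 105^2 ≡ 126, 105^4 ≡ 133, 105^8 ≡ 43, 105^16 ≡ 119, 105^32 ≡ 148, 105^64 ≡ 106, 105^128 ≡ 164 (mod 173).
Test 105^d mod 173 for each divisor d in increasing order:
105^1 ≡ 105
105^2 ≡ 126
105^4 ≡ 133
105^43 = 105^32·105^8·105^2·105^1 ≡ 80
105^86 = 105^64·105^16·105^4·105^2 ≡ 172
105^172 = 105^128·105^32·105^8·105^4 ≡ 1  ← first divisor giving 1
The order is 172.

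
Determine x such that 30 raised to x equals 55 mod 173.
42

Baby-step giant-step with step n = ⌈√173⌉ = 14.
Baby steps 30^j mod 173 (j:value) for j=0..13: 0:1, 1:30, 2:35, 3:12, 4:14, 5:74, 6:144, 7:168, 8:23, 9:171, 10:113, 11:103, 12:149, 13:145.
Giant-step multiplier: 30^(-14) ≡ 30^(172-14) = 30^158 ≡ 90 (mod 173).
Giant steps γ_i = 55·90^i mod 173: γ_0=55, γ_1=106, γ_2=25, γ_3=1 (in table at j=0).
x = i·n + j = 3·14 + 0 = 42.
Check: 30^42 ≡ 55 (mod 173).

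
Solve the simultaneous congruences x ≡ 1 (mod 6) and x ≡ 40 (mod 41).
163

Using Chinese Remainder Theorem:
M = 6 × 41 = 246
M1 = 41, M2 = 6
y1 = 41^(-1) mod 6 = 5
y2 = 6^(-1) mod 41 = 7
x = (1×41×5 + 40×6×7) mod 246 = 163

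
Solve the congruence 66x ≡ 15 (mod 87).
x ≡ 20 (mod 29)

gcd(66, 87) = 3, which divides 15, so solutions exist.
Divide through by 3: 22x ≡ 5 (mod 29).
Find 22^(-1) mod 29 by the extended Euclidean algorithm:
29 = 1 × 22 + 7  ⟹  7 = (1)·29 + (-1)·22
22 = 3 × 7 + 1  ⟹  1 = (-3)·29 + (4)·22
So (4)·22 ≡ 1 (mod 29), i.e. 22^(-1) ≡ 4 (mod 29).
x ≡ 4 × 5 = 20 ≡ 20 (mod 29).
Check: 66 × 20 = 1320 ≡ 15 (mod 87).
x ≡ 20 (mod 29), giving 3 solutions mod 87.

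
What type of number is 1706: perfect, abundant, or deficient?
deficient

Proper divisors of 1706: sum = 1 + 2 + 853 = 856
Since 856 < 1706, 1706 is deficient.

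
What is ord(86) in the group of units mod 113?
112

113 is prime, so ord(86) divides φ(113) = 112.
Divisors of 112: 1, 2, 4, 7, 8, 14, 16, 28, 56, 112.
Repeated squaring: 86^1 ≡ 86, 86^2 ≡ 51, 86^4 ≡ 2, 86^8 ≡ 4, 86^16 ≡ 16, 86^32 ≡ 30, 86^64 ≡ 109 (mod 113).
Test 86^d mod 113 for each divisor d in increasing order:
86^1 ≡ 86
86^2 ≡ 51
86^4 ≡ 2
86^7 = 86^4·86^2·86^1 ≡ 71
86^8 ≡ 4
86^14 = 86^8·86^4·86^2 ≡ 69
86^16 ≡ 16
86^28 = 86^16·86^8·86^4 ≡ 15
86^56 = 86^32·86^16·86^8 ≡ 112
86^112 = 86^64·86^32·86^16 ≡ 1  ← first divisor giving 1
The order is 112.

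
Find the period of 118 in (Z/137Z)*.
68

137 is prime, so ord(118) divides φ(137) = 136.
Divisors of 136: 1, 2, 4, 8, 17, 34, 68, 136.
Repeated squaring: 118^1 ≡ 118, 118^2 ≡ 87, 118^4 ≡ 34, 118^8 ≡ 60, 118^16 ≡ 38, 118^32 ≡ 74, 118^64 ≡ 133, 118^128 ≡ 16 (mod 137).
Test 118^d mod 137 for each divisor d in increasing order:
118^1 ≡ 118
118^2 ≡ 87
118^4 ≡ 34
118^8 ≡ 60
118^17 = 118^16·118^1 ≡ 100
118^34 = 118^32·118^2 ≡ 136
118^68 = 118^64·118^4 ≡ 1  ← first divisor giving 1
The order is 68.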